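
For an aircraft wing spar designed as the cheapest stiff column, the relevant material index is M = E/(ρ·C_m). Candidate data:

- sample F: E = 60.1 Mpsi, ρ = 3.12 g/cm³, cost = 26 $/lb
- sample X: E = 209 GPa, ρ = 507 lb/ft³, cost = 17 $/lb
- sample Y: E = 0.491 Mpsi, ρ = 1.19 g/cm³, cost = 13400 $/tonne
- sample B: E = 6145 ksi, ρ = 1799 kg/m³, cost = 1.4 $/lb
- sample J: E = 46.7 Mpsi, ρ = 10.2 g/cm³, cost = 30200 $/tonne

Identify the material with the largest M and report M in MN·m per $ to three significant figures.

sample B, M = 7.63 MN·m per $

In SI units:
  sample F: E = 414.4 GPa, ρ = 3120 kg/m³, cost = 57.32 $/kg
  sample X: E = 209.0 GPa, ρ = 8121 kg/m³, cost = 37.48 $/kg
  sample Y: E = 3.385 GPa, ρ = 1190 kg/m³, cost = 13.40 $/kg
  sample B: E = 42.37 GPa, ρ = 1799 kg/m³, cost = 3.086 $/kg
  sample J: E = 322.0 GPa, ρ = 10200 kg/m³, cost = 30.20 $/kg
  sample B: M = 7.63 MN·m per $
  sample F: M = 2.32 MN·m per $
  sample J: M = 1.05 MN·m per $
  sample X: M = 0.687 MN·m per $
  sample Y: M = 0.212 MN·m per $
Sample B has the largest M.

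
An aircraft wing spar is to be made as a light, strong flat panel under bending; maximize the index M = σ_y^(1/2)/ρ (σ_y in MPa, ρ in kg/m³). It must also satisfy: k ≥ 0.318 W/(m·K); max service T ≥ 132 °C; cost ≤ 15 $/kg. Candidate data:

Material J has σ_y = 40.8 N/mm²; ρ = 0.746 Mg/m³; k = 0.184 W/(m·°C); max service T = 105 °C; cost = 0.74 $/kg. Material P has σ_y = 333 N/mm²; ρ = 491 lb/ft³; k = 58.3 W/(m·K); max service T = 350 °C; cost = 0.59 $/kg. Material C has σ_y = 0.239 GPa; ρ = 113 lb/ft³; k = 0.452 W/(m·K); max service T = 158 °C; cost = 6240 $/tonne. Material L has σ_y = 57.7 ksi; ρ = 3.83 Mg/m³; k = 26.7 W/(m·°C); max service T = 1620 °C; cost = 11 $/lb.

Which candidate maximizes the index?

material C

Screen on constraints: k ≥ 0.318 W/(m·K); max service T ≥ 132 °C; cost ≤ 15 $/kg. Survivors: material P, material C.
Normalizing units and computing the index:
  material P: σ_y = 333.0 MPa, ρ = 7865 kg/m³
  material C: σ_y = 239.0 MPa, ρ = 1810 kg/m³
  material C: M = 8.54×10⁻³
  material P: M = 2.32×10⁻³
Material C ranks first.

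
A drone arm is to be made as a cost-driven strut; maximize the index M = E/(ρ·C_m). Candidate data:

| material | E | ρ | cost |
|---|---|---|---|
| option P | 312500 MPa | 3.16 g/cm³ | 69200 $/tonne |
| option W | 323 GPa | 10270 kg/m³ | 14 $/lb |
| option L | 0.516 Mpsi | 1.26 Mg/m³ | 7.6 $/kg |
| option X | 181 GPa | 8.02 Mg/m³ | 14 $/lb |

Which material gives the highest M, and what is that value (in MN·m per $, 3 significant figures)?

option P, M = 1.43 MN·m per $

Putting every candidate on a common basis:
  option P: E = 312.5 GPa, ρ = 3160 kg/m³, cost = 69.20 $/kg
  option W: E = 323.0 GPa, ρ = 10270 kg/m³, cost = 30.86 $/kg
  option L: E = 3.558 GPa, ρ = 1260 kg/m³, cost = 7.600 $/kg
  option X: E = 181.0 GPa, ρ = 8020 kg/m³, cost = 30.86 $/kg
  option P: M = 1.43 MN·m per $
  option W: M = 1.02 MN·m per $
  option X: M = 0.731 MN·m per $
  option L: M = 0.372 MN·m per $
Option P ranks first.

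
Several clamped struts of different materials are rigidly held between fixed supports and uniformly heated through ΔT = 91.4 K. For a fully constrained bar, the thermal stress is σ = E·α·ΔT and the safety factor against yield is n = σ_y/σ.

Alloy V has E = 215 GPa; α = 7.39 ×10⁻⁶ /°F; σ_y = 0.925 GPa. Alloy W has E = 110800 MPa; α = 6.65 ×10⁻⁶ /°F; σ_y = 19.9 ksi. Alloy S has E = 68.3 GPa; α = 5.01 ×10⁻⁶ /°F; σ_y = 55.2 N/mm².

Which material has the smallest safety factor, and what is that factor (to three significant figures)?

alloy S, n = 0.981

Converting E to GPa, α to ×10⁻⁶/K, σ_y to MPa, then σ and n for each:
  alloy V: E = 215.0, α = 13.3, σ_y = 925.0 → σ = 261 MPa, n = 3.54
  alloy W: E = 110.8, α = 12.0, σ_y = 137.2 → σ = 121 MPa, n = 1.13
  alloy S: E = 68.30, α = 9.02, σ_y = 55.20 → σ = 56.3 MPa, n = 0.981
The minimum is alloy S at n = 0.981.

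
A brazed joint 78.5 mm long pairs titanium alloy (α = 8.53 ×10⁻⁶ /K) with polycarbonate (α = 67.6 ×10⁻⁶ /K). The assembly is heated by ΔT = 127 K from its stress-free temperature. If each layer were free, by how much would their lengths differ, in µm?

Δα = |8.53 − 67.6|×10⁻⁶/K = 59.1×10⁻⁶/K.
ΔL_mismatch = Δα·L·ΔT = 59.1×10⁻⁶ × 78.5 mm × 127.0 K = 589 µm.

589 µm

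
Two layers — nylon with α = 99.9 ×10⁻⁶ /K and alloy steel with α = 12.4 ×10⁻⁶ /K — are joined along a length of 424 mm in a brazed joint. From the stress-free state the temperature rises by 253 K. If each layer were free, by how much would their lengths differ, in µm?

9390 µm

Δα = |99.9 − 12.4|×10⁻⁶/K = 87.5×10⁻⁶/K.
ΔL_mismatch = Δα·L·ΔT = 87.5×10⁻⁶ × 424.0 mm × 253.0 K = 9390 µm.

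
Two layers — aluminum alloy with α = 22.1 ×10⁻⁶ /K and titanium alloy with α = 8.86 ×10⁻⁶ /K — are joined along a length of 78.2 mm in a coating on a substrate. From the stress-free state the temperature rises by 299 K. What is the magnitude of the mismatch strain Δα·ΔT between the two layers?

3.96×10⁻³

Δα = |22.1 − 8.86|×10⁻⁶/K = 13.2×10⁻⁶/K.
Mismatch strain = Δα·ΔT = 13.2×10⁻⁶ × 299.0 = 3.96×10⁻³.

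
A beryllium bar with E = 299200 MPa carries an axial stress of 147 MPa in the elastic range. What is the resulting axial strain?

4.91×10⁻⁴

E = 299200 MPa = 299.2 GPa = 299200 MPa.
ε = σ/E = 147 / 299200 = 4.91×10⁻⁴.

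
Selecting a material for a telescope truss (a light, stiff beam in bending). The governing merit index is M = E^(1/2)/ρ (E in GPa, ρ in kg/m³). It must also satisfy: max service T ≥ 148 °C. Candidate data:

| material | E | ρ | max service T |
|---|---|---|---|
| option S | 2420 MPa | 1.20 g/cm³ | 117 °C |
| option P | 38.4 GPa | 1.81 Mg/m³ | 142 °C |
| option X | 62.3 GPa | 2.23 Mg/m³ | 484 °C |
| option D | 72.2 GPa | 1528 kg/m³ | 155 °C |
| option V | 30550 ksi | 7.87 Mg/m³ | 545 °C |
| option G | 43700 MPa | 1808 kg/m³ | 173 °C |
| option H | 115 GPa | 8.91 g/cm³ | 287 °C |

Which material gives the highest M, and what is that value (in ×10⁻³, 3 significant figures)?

option D, M = 5.56×10⁻³

Screen on constraints: max service T ≥ 148 °C. Survivors: option X, option D, option V, option G, option H.
In SI units:
  option X: E = 62.30 GPa, ρ = 2230 kg/m³
  option D: E = 72.20 GPa, ρ = 1528 kg/m³
  option V: E = 210.6 GPa, ρ = 7870 kg/m³
  option G: E = 43.70 GPa, ρ = 1808 kg/m³
  option H: E = 115.0 GPa, ρ = 8910 kg/m³
  option D: M = 5.56×10⁻³
  option G: M = 3.66×10⁻³
  option X: M = 3.54×10⁻³
  option V: M = 1.84×10⁻³
  option H: M = 1.20×10⁻³
Option D ranks first.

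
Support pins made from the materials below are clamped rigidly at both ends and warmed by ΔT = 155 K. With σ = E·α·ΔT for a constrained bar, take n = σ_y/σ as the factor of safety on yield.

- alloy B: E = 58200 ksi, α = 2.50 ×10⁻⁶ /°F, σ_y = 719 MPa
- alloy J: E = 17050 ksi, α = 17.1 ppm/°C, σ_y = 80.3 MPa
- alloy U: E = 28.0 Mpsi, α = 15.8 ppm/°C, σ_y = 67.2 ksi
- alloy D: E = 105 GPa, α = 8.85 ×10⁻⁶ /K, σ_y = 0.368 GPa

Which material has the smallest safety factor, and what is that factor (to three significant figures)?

With everything in SI (GPa, ×10⁻⁶/K, MPa):
  alloy B: E = 401.3, α = 4.50, σ_y = 719.0 → σ = 280 MPa, n = 2.57
  alloy J: E = 117.6, α = 17.1, σ_y = 80.30 → σ = 312 MPa, n = 0.258
  alloy U: E = 193.1, α = 15.8, σ_y = 463.3 → σ = 473 MPa, n = 0.980
  alloy D: E = 105.0, α = 8.85, σ_y = 368.0 → σ = 144 MPa, n = 2.55
Smallest n: alloy J with n = 0.258.

alloy J, n = 0.258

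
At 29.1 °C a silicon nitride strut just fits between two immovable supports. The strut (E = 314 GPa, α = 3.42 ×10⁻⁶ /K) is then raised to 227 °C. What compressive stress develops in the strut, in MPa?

ΔT = 197.9 K. Constrained thermal stress σ = E·α·ΔT = 314.0×10³ MPa × 3.42×10⁻⁶ × 197.9 = 213 MPa (compressive).

213 MPa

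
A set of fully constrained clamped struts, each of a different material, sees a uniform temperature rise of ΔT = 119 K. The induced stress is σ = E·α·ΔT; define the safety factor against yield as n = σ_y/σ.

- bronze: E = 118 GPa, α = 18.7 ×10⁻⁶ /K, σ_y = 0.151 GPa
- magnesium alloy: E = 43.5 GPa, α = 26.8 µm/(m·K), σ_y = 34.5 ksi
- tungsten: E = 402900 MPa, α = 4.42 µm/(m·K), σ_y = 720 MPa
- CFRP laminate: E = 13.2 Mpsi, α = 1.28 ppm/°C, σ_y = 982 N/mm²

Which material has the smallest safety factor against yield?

bronze

Per material, after unit conversion:
  bronze: E = 118.0, α = 18.7, σ_y = 151.0 → σ = 263 MPa, n = 0.575
  magnesium alloy: E = 43.50, α = 26.8, σ_y = 237.9 → σ = 139 MPa, n = 1.71
  tungsten: E = 402.9, α = 4.42, σ_y = 720.0 → σ = 212 MPa, n = 3.40
  CFRP laminate: E = 91.01, α = 1.28, σ_y = 982.0 → σ = 13.9 MPa, n = 70.8
Bronze has the lowest safety factor, n = 0.575.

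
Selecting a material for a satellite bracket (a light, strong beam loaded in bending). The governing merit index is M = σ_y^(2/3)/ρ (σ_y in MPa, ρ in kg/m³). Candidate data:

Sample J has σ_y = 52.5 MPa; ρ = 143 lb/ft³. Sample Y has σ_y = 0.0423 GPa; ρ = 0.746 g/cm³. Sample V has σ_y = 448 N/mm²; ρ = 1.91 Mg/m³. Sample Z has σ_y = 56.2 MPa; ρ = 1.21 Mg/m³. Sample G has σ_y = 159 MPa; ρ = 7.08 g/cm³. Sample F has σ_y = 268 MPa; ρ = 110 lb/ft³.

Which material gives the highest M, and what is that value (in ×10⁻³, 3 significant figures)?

sample V, M = 30.7×10⁻³

After converting to SI:
  sample J: σ_y = 52.50 MPa, ρ = 2291 kg/m³
  sample Y: σ_y = 42.30 MPa, ρ = 746.0 kg/m³
  sample V: σ_y = 448.0 MPa, ρ = 1910 kg/m³
  sample Z: σ_y = 56.20 MPa, ρ = 1210 kg/m³
  sample G: σ_y = 159.0 MPa, ρ = 7080 kg/m³
  sample F: σ_y = 268.0 MPa, ρ = 1762 kg/m³
  sample V: M = 30.7×10⁻³
  sample F: M = 23.6×10⁻³
  sample Y: M = 16.3×10⁻³
  sample Z: M = 12.1×10⁻³
  sample J: M = 6.12×10⁻³
  sample G: M = 4.15×10⁻³
Sample V ranks first.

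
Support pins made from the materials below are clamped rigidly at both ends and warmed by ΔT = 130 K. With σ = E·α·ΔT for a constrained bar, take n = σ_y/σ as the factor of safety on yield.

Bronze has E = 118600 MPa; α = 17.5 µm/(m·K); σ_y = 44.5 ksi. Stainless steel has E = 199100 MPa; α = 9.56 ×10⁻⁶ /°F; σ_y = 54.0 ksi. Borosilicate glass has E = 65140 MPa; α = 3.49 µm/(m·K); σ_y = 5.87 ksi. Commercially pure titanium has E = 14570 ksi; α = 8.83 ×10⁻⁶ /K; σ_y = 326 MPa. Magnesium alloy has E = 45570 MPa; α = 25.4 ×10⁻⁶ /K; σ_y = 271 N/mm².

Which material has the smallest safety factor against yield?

Converting E to GPa, α to ×10⁻⁶/K, σ_y to MPa, then σ and n for each:
  bronze: E = 118.6, α = 17.5, σ_y = 306.8 → σ = 270 MPa, n = 1.14
  stainless steel: E = 199.1, α = 17.2, σ_y = 372.3 → σ = 445 MPa, n = 0.836
  borosilicate glass: E = 65.14, α = 3.49, σ_y = 40.47 → σ = 29.6 MPa, n = 1.37
  commercially pure titanium: E = 100.5, α = 8.83, σ_y = 326.0 → σ = 115 MPa, n = 2.83
  magnesium alloy: E = 45.57, α = 25.4, σ_y = 271.0 → σ = 150 MPa, n = 1.80
The minimum is stainless steel at n = 0.836.

stainless steel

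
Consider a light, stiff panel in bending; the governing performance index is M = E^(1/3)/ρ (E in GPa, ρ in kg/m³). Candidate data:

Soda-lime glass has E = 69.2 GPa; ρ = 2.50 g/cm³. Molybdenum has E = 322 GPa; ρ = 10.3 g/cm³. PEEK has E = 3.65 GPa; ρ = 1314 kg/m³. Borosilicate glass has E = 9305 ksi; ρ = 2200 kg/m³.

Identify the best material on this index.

borosilicate glass

Putting every candidate on a common basis:
  soda-lime glass: E = 69.20 GPa, ρ = 2500 kg/m³
  molybdenum: E = 322.0 GPa, ρ = 10300 kg/m³
  PEEK: E = 3.650 GPa, ρ = 1314 kg/m³
  borosilicate glass: E = 64.16 GPa, ρ = 2200 kg/m³
  borosilicate glass: M = 1.82×10⁻³
  soda-lime glass: M = 1.64×10⁻³
  PEEK: M = 1.17×10⁻³
  molybdenum: M = 0.665×10⁻³
The maximum is for borosilicate glass.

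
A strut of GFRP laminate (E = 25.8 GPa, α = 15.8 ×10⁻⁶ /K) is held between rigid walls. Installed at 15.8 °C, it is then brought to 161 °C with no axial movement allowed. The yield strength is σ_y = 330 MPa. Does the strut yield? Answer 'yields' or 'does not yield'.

ΔT = 145.2 K. Constrained thermal stress σ = E·α·ΔT = 25.80×10³ MPa × 15.8×10⁻⁶ × 145.2 = 59.2 MPa (compressive).
Compare to σ_y = 330 MPa: σ < σ_y, so it does not yield.

does not yield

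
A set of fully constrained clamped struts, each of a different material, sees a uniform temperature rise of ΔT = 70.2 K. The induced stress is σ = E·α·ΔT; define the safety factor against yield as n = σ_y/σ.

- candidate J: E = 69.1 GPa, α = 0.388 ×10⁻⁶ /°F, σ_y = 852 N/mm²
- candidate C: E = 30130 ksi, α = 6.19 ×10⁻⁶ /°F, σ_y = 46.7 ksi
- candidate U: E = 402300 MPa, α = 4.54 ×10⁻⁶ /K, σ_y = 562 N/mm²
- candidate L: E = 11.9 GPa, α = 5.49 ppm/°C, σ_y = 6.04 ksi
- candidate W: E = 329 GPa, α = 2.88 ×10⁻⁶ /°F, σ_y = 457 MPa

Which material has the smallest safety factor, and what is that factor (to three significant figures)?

With everything in SI (GPa, ×10⁻⁶/K, MPa):
  candidate J: E = 69.10, α = 0.698, σ_y = 852.0 → σ = 3.39 MPa, n = 251
  candidate C: E = 207.7, α = 11.1, σ_y = 322.0 → σ = 162 MPa, n = 1.98
  candidate U: E = 402.3, α = 4.54, σ_y = 562.0 → σ = 128 MPa, n = 4.38
  candidate L: E = 11.90, α = 5.49, σ_y = 41.64 → σ = 4.59 MPa, n = 9.08
  candidate W: E = 329.0, α = 5.18, σ_y = 457.0 → σ = 120 MPa, n = 3.82
The minimum is candidate C at n = 1.98.

candidate C, n = 1.98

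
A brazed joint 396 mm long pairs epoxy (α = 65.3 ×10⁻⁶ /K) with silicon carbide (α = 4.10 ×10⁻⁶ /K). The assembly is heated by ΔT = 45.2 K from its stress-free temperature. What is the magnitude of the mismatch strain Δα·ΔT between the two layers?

2.77×10⁻³

Δα = |65.3 − 4.10|×10⁻⁶/K = 61.2×10⁻⁶/K.
Mismatch strain = Δα·ΔT = 61.2×10⁻⁶ × 45.2 = 2.77×10⁻³.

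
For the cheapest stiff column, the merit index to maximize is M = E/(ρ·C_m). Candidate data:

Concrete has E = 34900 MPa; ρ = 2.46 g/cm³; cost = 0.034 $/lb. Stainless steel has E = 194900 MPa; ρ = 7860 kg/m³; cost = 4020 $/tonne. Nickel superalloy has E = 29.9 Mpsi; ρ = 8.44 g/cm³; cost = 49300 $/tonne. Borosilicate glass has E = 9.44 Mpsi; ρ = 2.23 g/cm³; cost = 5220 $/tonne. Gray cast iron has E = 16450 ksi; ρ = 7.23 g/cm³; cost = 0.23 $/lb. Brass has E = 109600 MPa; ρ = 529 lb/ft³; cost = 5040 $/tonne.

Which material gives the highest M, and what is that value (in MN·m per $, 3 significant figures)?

Putting every candidate on a common basis:
  concrete: E = 34.90 GPa, ρ = 2460 kg/m³, cost = 0.07496 $/kg
  stainless steel: E = 194.9 GPa, ρ = 7860 kg/m³, cost = 4.020 $/kg
  nickel superalloy: E = 206.2 GPa, ρ = 8440 kg/m³, cost = 49.30 $/kg
  borosilicate glass: E = 65.09 GPa, ρ = 2230 kg/m³, cost = 5.220 $/kg
  gray cast iron: E = 113.4 GPa, ρ = 7230 kg/m³, cost = 0.5071 $/kg
  brass: E = 109.6 GPa, ρ = 8474 kg/m³, cost = 5.040 $/kg
  concrete: M = 189 MN·m per $
  gray cast iron: M = 30.9 MN·m per $
  stainless steel: M = 6.17 MN·m per $
  borosilicate glass: M = 5.59 MN·m per $
  brass: M = 2.57 MN·m per $
  nickel superalloy: M = 0.495 MN·m per $
Concrete ranks first.

concrete, M = 189 MN·m per $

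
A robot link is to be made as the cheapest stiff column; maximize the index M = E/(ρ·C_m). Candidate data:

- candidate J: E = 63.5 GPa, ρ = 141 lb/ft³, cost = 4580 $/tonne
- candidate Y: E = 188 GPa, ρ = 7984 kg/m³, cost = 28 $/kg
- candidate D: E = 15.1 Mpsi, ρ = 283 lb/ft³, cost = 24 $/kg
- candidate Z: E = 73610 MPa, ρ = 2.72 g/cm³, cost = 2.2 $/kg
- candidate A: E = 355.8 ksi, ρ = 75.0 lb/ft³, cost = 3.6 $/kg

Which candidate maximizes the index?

Putting every candidate on a common basis:
  candidate J: E = 63.50 GPa, ρ = 2259 kg/m³, cost = 4.580 $/kg
  candidate Y: E = 188.0 GPa, ρ = 7984 kg/m³, cost = 28.00 $/kg
  candidate D: E = 104.1 GPa, ρ = 4533 kg/m³, cost = 24.00 $/kg
  candidate Z: E = 73.61 GPa, ρ = 2720 kg/m³, cost = 2.200 $/kg
  candidate A: E = 2.453 GPa, ρ = 1201 kg/m³, cost = 3.600 $/kg
  candidate Z: M = 12.3 MN·m per $
  candidate J: M = 6.14 MN·m per $
  candidate D: M = 0.957 MN·m per $
  candidate Y: M = 0.841 MN·m per $
  candidate A: M = 0.567 MN·m per $
Candidate Z has the largest M.

candidate Z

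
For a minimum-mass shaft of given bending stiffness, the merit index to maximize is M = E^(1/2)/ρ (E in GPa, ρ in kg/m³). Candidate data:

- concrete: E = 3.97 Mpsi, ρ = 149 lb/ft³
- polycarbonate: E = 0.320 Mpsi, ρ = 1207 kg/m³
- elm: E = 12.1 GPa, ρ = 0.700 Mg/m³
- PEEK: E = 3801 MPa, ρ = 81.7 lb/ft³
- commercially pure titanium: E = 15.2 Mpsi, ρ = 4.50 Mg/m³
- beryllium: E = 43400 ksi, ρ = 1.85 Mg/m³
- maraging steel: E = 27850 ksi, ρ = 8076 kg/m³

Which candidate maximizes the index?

After converting to SI:
  concrete: E = 27.37 GPa, ρ = 2387 kg/m³
  polycarbonate: E = 2.206 GPa, ρ = 1207 kg/m³
  elm: E = 12.10 GPa, ρ = 700.0 kg/m³
  PEEK: E = 3.801 GPa, ρ = 1309 kg/m³
  commercially pure titanium: E = 104.8 GPa, ρ = 4500 kg/m³
  beryllium: E = 299.2 GPa, ρ = 1850 kg/m³
  maraging steel: E = 192.0 GPa, ρ = 8076 kg/m³
  beryllium: M = 9.35×10⁻³
  elm: M = 4.97×10⁻³
  commercially pure titanium: M = 2.27×10⁻³
  concrete: M = 2.19×10⁻³
  maraging steel: M = 1.72×10⁻³
  PEEK: M = 1.49×10⁻³
  polycarbonate: M = 1.23×10⁻³
Highest index: beryllium.

beryllium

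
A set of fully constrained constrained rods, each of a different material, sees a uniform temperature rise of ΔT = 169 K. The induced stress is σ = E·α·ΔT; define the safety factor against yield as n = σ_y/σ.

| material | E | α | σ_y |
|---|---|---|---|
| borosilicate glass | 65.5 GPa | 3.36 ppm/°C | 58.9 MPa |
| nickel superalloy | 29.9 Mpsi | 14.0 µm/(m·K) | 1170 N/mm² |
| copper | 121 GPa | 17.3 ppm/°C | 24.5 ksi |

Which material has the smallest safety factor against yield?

copper

Converting E to GPa, α to ×10⁻⁶/K, σ_y to MPa, then σ and n for each:
  borosilicate glass: E = 65.50, α = 3.36, σ_y = 58.90 → σ = 37.2 MPa, n = 1.58
  nickel superalloy: E = 206.2, α = 14.0, σ_y = 1170 → σ = 488 MPa, n = 2.40
  copper: E = 121.0, α = 17.3, σ_y = 168.9 → σ = 354 MPa, n = 0.477
Copper has the lowest safety factor, n = 0.477.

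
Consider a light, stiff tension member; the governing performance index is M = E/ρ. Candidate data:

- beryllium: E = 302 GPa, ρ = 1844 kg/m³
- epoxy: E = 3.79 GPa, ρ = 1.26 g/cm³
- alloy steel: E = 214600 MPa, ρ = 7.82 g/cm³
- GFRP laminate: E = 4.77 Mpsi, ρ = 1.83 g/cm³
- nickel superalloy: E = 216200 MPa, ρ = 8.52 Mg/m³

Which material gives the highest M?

In SI units:
  beryllium: E = 302.0 GPa, ρ = 1844 kg/m³
  epoxy: E = 3.790 GPa, ρ = 1260 kg/m³
  alloy steel: E = 214.6 GPa, ρ = 7820 kg/m³
  GFRP laminate: E = 32.89 GPa, ρ = 1830 kg/m³
  nickel superalloy: E = 216.2 GPa, ρ = 8520 kg/m³
  beryllium: M = 164 MN·m/kg
  alloy steel: M = 27.4 MN·m/kg
  nickel superalloy: M = 25.4 MN·m/kg
  GFRP laminate: M = 18.0 MN·m/kg
  epoxy: M = 3.01 MN·m/kg
The maximum is for beryllium.

beryllium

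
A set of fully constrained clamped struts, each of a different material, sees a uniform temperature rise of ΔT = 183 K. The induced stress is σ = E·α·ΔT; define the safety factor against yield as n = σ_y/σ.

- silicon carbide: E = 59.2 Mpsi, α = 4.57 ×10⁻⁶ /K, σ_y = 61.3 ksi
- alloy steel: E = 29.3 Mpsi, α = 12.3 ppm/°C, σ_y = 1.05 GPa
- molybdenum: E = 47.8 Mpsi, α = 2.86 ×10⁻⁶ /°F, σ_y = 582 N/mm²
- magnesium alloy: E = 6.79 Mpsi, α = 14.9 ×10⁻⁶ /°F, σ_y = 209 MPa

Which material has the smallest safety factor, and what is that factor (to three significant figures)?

magnesium alloy, n = 0.910

Converting E to GPa, α to ×10⁻⁶/K, σ_y to MPa, then σ and n for each:
  silicon carbide: E = 408.2, α = 4.57, σ_y = 422.6 → σ = 341 MPa, n = 1.24
  alloy steel: E = 202.0, α = 12.3, σ_y = 1050 → σ = 455 MPa, n = 2.31
  molybdenum: E = 329.6, α = 5.15, σ_y = 582.0 → σ = 310 MPa, n = 1.87
  magnesium alloy: E = 46.82, α = 26.8, σ_y = 209.0 → σ = 230 MPa, n = 0.910
The minimum is magnesium alloy at n = 0.910.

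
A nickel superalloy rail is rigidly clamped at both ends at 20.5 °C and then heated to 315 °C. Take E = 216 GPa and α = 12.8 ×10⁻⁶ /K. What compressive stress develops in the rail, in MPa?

ΔT = 294.5 K. Constrained thermal stress σ = E·α·ΔT = 216.0×10³ MPa × 12.8×10⁻⁶ × 294.5 = 814 MPa (compressive).

814 MPa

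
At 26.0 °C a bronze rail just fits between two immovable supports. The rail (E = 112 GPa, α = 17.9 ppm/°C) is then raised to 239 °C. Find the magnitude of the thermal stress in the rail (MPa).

ΔT = 213.0 K. Constrained thermal stress σ = E·α·ΔT = 112.0×10³ MPa × 17.9×10⁻⁶ × 213.0 = 427 MPa (compressive).

427 MPa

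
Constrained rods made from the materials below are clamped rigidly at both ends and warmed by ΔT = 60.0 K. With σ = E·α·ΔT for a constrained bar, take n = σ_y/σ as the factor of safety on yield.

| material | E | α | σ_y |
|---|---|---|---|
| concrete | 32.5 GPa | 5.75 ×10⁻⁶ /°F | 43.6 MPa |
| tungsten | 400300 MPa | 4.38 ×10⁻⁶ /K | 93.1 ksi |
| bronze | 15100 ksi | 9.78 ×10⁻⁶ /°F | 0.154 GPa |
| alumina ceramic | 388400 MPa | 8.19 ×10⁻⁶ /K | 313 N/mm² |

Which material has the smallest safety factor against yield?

Per material, after unit conversion:
  concrete: E = 32.50, α = 10.3, σ_y = 43.60 → σ = 20.2 MPa, n = 2.16
  tungsten: E = 400.3, α = 4.38, σ_y = 641.9 → σ = 105 MPa, n = 6.10
  bronze: E = 104.1, α = 17.6, σ_y = 154.0 → σ = 110 MPa, n = 1.40
  alumina ceramic: E = 388.4, α = 8.19, σ_y = 313.0 → σ = 191 MPa, n = 1.64
Smallest n: bronze with n = 1.40.

bronze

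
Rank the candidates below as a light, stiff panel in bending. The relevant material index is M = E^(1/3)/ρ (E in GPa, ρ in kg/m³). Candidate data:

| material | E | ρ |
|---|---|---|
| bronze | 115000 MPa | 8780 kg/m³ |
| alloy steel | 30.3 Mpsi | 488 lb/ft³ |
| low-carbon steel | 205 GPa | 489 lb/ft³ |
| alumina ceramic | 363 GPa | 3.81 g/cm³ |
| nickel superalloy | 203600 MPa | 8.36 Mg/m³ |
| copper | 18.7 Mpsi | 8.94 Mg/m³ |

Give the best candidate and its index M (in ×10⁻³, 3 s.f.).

alumina ceramic, M = 1.87×10⁻³

Putting every candidate on a common basis:
  bronze: E = 115.0 GPa, ρ = 8780 kg/m³
  alloy steel: E = 208.9 GPa, ρ = 7817 kg/m³
  low-carbon steel: E = 205.0 GPa, ρ = 7833 kg/m³
  alumina ceramic: E = 363.0 GPa, ρ = 3810 kg/m³
  nickel superalloy: E = 203.6 GPa, ρ = 8360 kg/m³
  copper: E = 128.9 GPa, ρ = 8940 kg/m³
  alumina ceramic: M = 1.87×10⁻³
  alloy steel: M = 0.759×10⁻³
  low-carbon steel: M = 0.753×10⁻³
  nickel superalloy: M = 0.704×10⁻³
  copper: M = 0.565×10⁻³
  bronze: M = 0.554×10⁻³
Alumina ceramic has the largest M.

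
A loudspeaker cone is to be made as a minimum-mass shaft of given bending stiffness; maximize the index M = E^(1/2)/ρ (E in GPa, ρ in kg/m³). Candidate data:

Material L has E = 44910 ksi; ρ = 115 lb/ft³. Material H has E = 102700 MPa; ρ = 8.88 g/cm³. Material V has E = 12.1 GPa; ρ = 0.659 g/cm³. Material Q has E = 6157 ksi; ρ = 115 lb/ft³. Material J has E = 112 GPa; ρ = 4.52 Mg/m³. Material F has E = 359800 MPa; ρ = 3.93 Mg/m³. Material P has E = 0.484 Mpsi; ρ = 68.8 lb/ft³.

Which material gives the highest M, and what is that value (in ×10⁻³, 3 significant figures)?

After converting to SI:
  material L: E = 309.6 GPa, ρ = 1842 kg/m³
  material H: E = 102.7 GPa, ρ = 8880 kg/m³
  material V: E = 12.10 GPa, ρ = 659.0 kg/m³
  material Q: E = 42.45 GPa, ρ = 1842 kg/m³
  material J: E = 112.0 GPa, ρ = 4520 kg/m³
  material F: E = 359.8 GPa, ρ = 3930 kg/m³
  material P: E = 3.337 GPa, ρ = 1102 kg/m³
  material L: M = 9.55×10⁻³
  material V: M = 5.28×10⁻³
  material F: M = 4.83×10⁻³
  material Q: M = 3.54×10⁻³
  material J: M = 2.34×10⁻³
  material P: M = 1.66×10⁻³
  material H: M = 1.14×10⁻³
Material L has the largest M.

material L, M = 9.55×10⁻³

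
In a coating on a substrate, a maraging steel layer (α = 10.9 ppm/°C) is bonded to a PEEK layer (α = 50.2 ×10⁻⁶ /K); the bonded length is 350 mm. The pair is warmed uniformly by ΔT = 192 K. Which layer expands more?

α(maraging steel) = 10.9×10⁻⁶/K vs α(PEEK) = 50.2×10⁻⁶/K.
Higher α expands more for the same ΔT: PEEK.

PEEK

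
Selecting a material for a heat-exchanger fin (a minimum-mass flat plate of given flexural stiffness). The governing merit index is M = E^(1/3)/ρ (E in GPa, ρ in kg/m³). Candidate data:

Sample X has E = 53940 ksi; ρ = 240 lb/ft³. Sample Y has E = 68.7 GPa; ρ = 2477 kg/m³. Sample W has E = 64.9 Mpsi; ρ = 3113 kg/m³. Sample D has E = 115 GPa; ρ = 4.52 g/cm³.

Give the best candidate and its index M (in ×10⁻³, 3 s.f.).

sample W, M = 2.46×10⁻³

Convert each candidate to consistent units, then evaluate M:
  sample X: E = 371.9 GPa, ρ = 3844 kg/m³
  sample Y: E = 68.70 GPa, ρ = 2477 kg/m³
  sample W: E = 447.5 GPa, ρ = 3113 kg/m³
  sample D: E = 115.0 GPa, ρ = 4520 kg/m³
  sample W: M = 2.46×10⁻³
  sample X: M = 1.87×10⁻³
  sample Y: M = 1.65×10⁻³
  sample D: M = 1.08×10⁻³
Sample W ranks first.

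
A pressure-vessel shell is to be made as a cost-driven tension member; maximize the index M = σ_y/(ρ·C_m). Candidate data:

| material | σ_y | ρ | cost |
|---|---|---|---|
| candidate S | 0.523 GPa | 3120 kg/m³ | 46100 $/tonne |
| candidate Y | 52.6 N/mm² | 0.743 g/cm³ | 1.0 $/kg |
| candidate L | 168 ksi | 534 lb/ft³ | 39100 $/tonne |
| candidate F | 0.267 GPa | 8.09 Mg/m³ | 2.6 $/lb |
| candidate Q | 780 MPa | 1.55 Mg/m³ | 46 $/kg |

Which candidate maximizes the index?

candidate Y

After converting to SI:
  candidate S: σ_y = 523.0 MPa, ρ = 3120 kg/m³, cost = 46.10 $/kg
  candidate Y: σ_y = 52.60 MPa, ρ = 743.0 kg/m³, cost = 1.000 $/kg
  candidate L: σ_y = 1158 MPa, ρ = 8554 kg/m³, cost = 39.10 $/kg
  candidate F: σ_y = 267.0 MPa, ρ = 8090 kg/m³, cost = 5.732 $/kg
  candidate Q: σ_y = 780.0 MPa, ρ = 1550 kg/m³, cost = 46.00 $/kg
  candidate Y: M = 70.8 kN·m per $
  candidate Q: M = 10.9 kN·m per $
  candidate F: M = 5.76 kN·m per $
  candidate S: M = 3.64 kN·m per $
  candidate L: M = 3.46 kN·m per $
Highest index: candidate Y.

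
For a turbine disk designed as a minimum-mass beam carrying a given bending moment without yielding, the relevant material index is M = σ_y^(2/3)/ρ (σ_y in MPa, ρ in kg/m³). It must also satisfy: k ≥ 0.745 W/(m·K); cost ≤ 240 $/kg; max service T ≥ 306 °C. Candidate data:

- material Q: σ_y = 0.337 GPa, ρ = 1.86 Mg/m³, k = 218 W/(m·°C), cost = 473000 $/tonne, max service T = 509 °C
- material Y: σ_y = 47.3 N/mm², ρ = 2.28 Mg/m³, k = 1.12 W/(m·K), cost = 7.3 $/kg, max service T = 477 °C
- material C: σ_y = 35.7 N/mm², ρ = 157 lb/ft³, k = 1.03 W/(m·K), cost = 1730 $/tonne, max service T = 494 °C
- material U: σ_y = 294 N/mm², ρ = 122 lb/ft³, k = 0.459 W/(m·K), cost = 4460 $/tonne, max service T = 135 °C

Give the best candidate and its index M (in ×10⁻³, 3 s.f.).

Screen on constraints: k ≥ 0.745 W/(m·K); cost ≤ 240 $/kg; max service T ≥ 306 °C. Survivors: material Y, material C.
Convert each candidate to consistent units, then evaluate M:
  material Y: σ_y = 47.30 MPa, ρ = 2280 kg/m³
  material C: σ_y = 35.70 MPa, ρ = 2515 kg/m³
  material Y: M = 5.74×10⁻³
  material C: M = 4.31×10⁻³
Highest index: material Y.

material Y, M = 5.74×10⁻³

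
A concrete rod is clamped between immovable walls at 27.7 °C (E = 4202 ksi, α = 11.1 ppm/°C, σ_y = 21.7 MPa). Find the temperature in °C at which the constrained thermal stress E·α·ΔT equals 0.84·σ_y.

E = 4202 ksi = 28.97 GPa.
E·α·ΔT = 18.23 MPa ⇒ ΔT = 18.23 / (28.97×10³ × 11.1×10⁻⁶) = 56.68 K.
T = 27.7 + 56.68 = 84.38 °C.

84.4 °C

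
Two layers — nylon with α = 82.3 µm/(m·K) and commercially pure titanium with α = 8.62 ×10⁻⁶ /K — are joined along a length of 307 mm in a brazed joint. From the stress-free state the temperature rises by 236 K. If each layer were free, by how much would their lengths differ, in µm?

5340 µm

Δα = |82.3 − 8.62|×10⁻⁶/K = 73.7×10⁻⁶/K.
ΔL_mismatch = Δα·L·ΔT = 73.7×10⁻⁶ × 307.0 mm × 236.0 K = 5340 µm.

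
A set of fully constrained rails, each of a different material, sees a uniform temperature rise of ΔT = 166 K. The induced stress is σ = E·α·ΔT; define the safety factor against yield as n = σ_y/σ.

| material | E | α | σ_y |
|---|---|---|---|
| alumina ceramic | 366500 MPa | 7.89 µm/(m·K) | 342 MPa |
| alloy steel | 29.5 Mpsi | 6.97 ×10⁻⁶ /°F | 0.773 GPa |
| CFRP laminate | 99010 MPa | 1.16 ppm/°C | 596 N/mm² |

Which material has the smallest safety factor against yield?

alumina ceramic

Per material, after unit conversion:
  alumina ceramic: E = 366.5, α = 7.89, σ_y = 342.0 → σ = 480 MPa, n = 0.712
  alloy steel: E = 203.4, α = 12.5, σ_y = 773.0 → σ = 424 MPa, n = 1.82
  CFRP laminate: E = 99.01, α = 1.16, σ_y = 596.0 → σ = 19.1 MPa, n = 31.3
Alumina ceramic has the lowest safety factor, n = 0.712.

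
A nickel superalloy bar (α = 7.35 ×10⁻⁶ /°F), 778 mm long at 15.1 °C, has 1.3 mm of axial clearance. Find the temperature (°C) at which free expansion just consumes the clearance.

141 °C

α = 7.35×10⁻⁶/°F × 9/5 = 13.2×10⁻⁶/K.
α·L₀·ΔT = 1.3 mm ⇒ ΔT = 1.3 / (13.2×10⁻⁶ × 778.0) = 126.3 K.
T = 15.1 + 126.3 = 141.4 °C.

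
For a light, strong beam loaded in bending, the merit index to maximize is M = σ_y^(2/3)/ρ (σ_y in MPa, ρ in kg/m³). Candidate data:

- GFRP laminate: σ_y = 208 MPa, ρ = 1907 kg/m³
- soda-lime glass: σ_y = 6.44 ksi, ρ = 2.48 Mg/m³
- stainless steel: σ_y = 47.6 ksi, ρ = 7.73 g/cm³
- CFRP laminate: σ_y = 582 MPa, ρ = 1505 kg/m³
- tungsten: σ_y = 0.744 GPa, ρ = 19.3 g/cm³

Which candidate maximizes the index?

Putting every candidate on a common basis:
  GFRP laminate: σ_y = 208.0 MPa, ρ = 1907 kg/m³
  soda-lime glass: σ_y = 44.40 MPa, ρ = 2480 kg/m³
  stainless steel: σ_y = 328.2 MPa, ρ = 7730 kg/m³
  CFRP laminate: σ_y = 582.0 MPa, ρ = 1505 kg/m³
  tungsten: σ_y = 744.0 MPa, ρ = 19300 kg/m³
  CFRP laminate: M = 46.3×10⁻³
  GFRP laminate: M = 18.4×10⁻³
  stainless steel: M = 6.16×10⁻³
  soda-lime glass: M = 5.06×10⁻³
  tungsten: M = 4.25×10⁻³
The maximum is for CFRP laminate.

CFRP laminate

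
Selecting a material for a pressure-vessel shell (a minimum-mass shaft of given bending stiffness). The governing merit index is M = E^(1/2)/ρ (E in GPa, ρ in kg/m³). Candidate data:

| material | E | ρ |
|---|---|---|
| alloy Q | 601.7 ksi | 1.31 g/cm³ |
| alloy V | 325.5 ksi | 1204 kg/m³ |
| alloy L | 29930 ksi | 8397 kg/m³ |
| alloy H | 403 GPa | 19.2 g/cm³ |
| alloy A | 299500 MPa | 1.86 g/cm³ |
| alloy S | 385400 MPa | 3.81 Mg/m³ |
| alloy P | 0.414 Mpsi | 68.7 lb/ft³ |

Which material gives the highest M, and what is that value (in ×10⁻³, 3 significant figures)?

alloy A, M = 9.30×10⁻³

In SI units:
  alloy Q: E = 4.149 GPa, ρ = 1310 kg/m³
  alloy V: E = 2.244 GPa, ρ = 1204 kg/m³
  alloy L: E = 206.4 GPa, ρ = 8397 kg/m³
  alloy H: E = 403.0 GPa, ρ = 19200 kg/m³
  alloy A: E = 299.5 GPa, ρ = 1860 kg/m³
  alloy S: E = 385.4 GPa, ρ = 3810 kg/m³
  alloy P: E = 2.854 GPa, ρ = 1100 kg/m³
  alloy A: M = 9.30×10⁻³
  alloy S: M = 5.15×10⁻³
  alloy L: M = 1.71×10⁻³
  alloy Q: M = 1.55×10⁻³
  alloy P: M = 1.54×10⁻³
  alloy V: M = 1.24×10⁻³
  alloy H: M = 1.05×10⁻³
Highest index: alloy A.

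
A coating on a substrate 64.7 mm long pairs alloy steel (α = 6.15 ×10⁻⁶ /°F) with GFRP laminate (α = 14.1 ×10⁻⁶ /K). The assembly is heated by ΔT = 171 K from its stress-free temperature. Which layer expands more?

GFRP laminate

alloy steel: α = 6.15×10⁻⁶/°F × 9/5 = 11.1×10⁻⁶/K.
α(alloy steel) = 11.1×10⁻⁶/K vs α(GFRP laminate) = 14.1×10⁻⁶/K.
Higher α expands more for the same ΔT: GFRP laminate.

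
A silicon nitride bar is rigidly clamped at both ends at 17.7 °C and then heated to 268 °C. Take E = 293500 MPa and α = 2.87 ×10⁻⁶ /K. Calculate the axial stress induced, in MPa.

E = 293500 MPa = 293.5 GPa.
ΔT = 250.3 K. Constrained thermal stress σ = E·α·ΔT = 293.5×10³ MPa × 2.87×10⁻⁶ × 250.3 = 211 MPa (compressive).

211 MPa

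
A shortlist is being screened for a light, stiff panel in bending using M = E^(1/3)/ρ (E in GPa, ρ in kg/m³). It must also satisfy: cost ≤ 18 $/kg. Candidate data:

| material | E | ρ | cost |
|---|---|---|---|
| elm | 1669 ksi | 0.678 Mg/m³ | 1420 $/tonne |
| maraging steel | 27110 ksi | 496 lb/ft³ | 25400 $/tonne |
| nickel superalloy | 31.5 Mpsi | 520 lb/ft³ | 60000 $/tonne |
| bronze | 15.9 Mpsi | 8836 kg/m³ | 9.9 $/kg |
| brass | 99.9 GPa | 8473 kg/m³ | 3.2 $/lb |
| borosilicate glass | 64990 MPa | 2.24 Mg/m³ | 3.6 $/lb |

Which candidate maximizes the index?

elm

Screen on constraints: cost ≤ 18 $/kg. Survivors: elm, bronze, brass, borosilicate glass.
Putting every candidate on a common basis:
  elm: E = 11.51 GPa, ρ = 678.0 kg/m³
  bronze: E = 109.6 GPa, ρ = 8836 kg/m³
  brass: E = 99.90 GPa, ρ = 8473 kg/m³
  borosilicate glass: E = 64.99 GPa, ρ = 2240 kg/m³
  elm: M = 3.33×10⁻³
  borosilicate glass: M = 1.79×10⁻³
  brass: M = 0.548×10⁻³
  bronze: M = 0.542×10⁻³
Highest index: elm.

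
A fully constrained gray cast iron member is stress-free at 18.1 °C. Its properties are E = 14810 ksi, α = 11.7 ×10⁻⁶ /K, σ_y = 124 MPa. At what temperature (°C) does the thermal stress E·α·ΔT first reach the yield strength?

E = 14810 ksi = 102.1 GPa.
E·α·ΔT = 124.0 MPa ⇒ ΔT = 124.0 / (102.1×10³ × 11.7×10⁻⁶) = 103.8 K.
T = 18.1 + 103.8 = 121.9 °C.

122 °C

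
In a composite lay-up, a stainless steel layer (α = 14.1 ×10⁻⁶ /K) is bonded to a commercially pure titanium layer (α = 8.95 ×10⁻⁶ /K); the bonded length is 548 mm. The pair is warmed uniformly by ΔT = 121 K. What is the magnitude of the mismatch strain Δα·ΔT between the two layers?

Δα = |14.1 − 8.95|×10⁻⁶/K = 5.15×10⁻⁶/K.
Mismatch strain = Δα·ΔT = 5.15×10⁻⁶ × 121.0 = 6.23×10⁻⁴.

6.23×10⁻⁴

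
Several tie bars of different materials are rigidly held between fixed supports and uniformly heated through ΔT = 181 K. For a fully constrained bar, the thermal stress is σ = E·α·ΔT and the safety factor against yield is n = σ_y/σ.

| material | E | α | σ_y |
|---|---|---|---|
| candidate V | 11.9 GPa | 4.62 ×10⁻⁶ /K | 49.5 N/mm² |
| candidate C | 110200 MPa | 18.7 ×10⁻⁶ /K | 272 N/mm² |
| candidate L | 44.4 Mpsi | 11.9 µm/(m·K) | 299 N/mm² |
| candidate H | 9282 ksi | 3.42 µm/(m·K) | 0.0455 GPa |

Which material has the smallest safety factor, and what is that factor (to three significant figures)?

Converting E to GPa, α to ×10⁻⁶/K, σ_y to MPa, then σ and n for each:
  candidate V: E = 11.90, α = 4.62, σ_y = 49.50 → σ = 9.95 MPa, n = 4.97
  candidate C: E = 110.2, α = 18.7, σ_y = 272.0 → σ = 373 MPa, n = 0.729
  candidate L: E = 306.1, α = 11.9, σ_y = 299.0 → σ = 659 MPa, n = 0.453
  candidate H: E = 64.00, α = 3.42, σ_y = 45.50 → σ = 39.6 MPa, n = 1.15
Smallest n: candidate L with n = 0.453.

candidate L, n = 0.453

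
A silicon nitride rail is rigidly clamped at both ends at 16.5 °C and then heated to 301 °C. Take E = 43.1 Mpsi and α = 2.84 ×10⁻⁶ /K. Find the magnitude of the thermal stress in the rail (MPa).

240 MPa

E = 43.1 Mpsi = 297.2 GPa.
ΔT = 284.5 K. Constrained thermal stress σ = E·α·ΔT = 297.2×10³ MPa × 2.84×10⁻⁶ × 284.5 = 240 MPa (compressive).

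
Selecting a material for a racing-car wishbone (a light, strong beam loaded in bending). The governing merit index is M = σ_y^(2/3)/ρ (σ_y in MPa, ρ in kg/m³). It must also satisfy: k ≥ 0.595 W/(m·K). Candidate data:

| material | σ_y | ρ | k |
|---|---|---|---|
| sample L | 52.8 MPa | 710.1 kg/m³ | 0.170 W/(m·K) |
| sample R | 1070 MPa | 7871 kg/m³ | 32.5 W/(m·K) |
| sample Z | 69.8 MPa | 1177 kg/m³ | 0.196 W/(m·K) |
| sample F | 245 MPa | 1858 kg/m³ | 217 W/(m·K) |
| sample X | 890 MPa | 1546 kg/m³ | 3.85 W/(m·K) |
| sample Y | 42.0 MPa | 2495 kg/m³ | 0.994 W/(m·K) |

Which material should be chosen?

Screen on constraints: k ≥ 0.595 W/(m·K). Survivors: sample R, sample F, sample X, sample Y.
Evaluate M for each candidate:
  sample X: M = 59.8×10⁻³
  sample F: M = 21.1×10⁻³
  sample R: M = 13.3×10⁻³
  sample Y: M = 4.84×10⁻³
Highest index: sample X.

sample X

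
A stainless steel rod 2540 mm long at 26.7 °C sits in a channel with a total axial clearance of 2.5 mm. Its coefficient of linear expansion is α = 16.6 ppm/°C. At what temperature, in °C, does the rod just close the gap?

86.0 °C

α·L₀·ΔT = 2.5 mm ⇒ ΔT = 2.5 / (16.6×10⁻⁶ × 2540.0) = 59.29 K.
T = 26.7 + 59.29 = 85.99 °C.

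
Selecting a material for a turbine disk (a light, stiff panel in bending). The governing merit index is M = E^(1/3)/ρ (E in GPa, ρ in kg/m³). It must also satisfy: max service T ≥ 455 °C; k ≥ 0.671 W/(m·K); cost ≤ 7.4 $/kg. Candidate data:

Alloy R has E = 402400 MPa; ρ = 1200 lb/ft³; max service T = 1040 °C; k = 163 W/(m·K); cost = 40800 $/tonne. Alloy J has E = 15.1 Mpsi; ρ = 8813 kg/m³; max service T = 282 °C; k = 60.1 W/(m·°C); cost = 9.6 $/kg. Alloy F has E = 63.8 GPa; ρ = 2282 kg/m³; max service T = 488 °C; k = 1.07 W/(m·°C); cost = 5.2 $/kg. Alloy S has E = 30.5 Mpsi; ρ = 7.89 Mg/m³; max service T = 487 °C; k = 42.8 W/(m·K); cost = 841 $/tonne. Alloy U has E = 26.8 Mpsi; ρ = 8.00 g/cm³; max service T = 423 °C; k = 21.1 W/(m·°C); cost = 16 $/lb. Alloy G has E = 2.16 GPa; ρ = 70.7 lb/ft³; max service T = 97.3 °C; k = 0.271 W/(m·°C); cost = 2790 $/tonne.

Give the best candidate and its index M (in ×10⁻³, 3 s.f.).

alloy F, M = 1.75×10⁻³

Screen on constraints: max service T ≥ 455 °C; k ≥ 0.671 W/(m·K); cost ≤ 7.4 $/kg. Survivors: alloy F, alloy S.
Normalizing units and computing the index:
  alloy F: E = 63.80 GPa, ρ = 2282 kg/m³
  alloy S: E = 210.3 GPa, ρ = 7890 kg/m³
  alloy F: M = 1.75×10⁻³
  alloy S: M = 0.754×10⁻³
Alloy F ranks first.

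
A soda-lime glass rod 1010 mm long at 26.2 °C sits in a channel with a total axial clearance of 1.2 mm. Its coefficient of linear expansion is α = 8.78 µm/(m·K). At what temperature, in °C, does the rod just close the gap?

α·L₀·ΔT = 1.2 mm ⇒ ΔT = 1.2 / (8.78×10⁻⁶ × 1010.0) = 135.3 K.
T = 26.2 + 135.3 = 161.5 °C.

162 °C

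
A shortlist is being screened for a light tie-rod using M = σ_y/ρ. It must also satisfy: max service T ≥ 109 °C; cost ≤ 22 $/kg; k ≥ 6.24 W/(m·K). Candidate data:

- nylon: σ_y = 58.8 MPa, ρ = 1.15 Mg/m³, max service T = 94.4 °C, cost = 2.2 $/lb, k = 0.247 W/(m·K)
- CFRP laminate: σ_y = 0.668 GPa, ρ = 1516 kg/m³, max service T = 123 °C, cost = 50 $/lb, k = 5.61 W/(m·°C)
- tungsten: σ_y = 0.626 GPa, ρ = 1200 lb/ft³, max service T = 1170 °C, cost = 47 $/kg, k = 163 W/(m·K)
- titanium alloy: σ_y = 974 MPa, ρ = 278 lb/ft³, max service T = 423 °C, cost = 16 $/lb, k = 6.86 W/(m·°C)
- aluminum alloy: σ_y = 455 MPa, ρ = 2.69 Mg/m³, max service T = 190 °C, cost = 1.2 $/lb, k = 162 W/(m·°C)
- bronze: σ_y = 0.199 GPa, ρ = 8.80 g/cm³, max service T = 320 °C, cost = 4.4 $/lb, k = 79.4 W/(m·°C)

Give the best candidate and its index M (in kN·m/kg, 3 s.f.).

aluminum alloy, M = 169 kN·m/kg

Screen on constraints: max service T ≥ 109 °C; cost ≤ 22 $/kg; k ≥ 6.24 W/(m·K). Survivors: aluminum alloy, bronze.
After converting to SI:
  aluminum alloy: σ_y = 455.0 MPa, ρ = 2690 kg/m³
  bronze: σ_y = 199.0 MPa, ρ = 8800 kg/m³
  aluminum alloy: M = 169 kN·m/kg
  bronze: M = 22.6 kN·m/kg
Aluminum alloy ranks first.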